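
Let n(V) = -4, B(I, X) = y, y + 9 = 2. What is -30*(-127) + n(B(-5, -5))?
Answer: 3806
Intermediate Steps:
y = -7 (y = -9 + 2 = -7)
B(I, X) = -7
-30*(-127) + n(B(-5, -5)) = -30*(-127) - 4 = 3810 - 4 = 3806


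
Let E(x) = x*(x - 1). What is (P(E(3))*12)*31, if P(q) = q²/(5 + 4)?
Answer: 1488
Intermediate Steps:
E(x) = x*(-1 + x)
P(q) = q²/9
(P(E(3))*12)*31 = (((3*(-1 + 3))²/9)*12)*31 = (((3*2)²/9)*12)*31 = (((⅑)*6²)*12)*31 = (((⅑)*36)*12)*31 = (4*12)*31 = 48*31 = 1488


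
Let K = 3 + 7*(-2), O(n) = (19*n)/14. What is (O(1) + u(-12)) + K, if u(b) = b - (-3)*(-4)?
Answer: -471/14 ≈ -33.643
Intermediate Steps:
u(b) = -12 + b (u(b) = b - 1*12 = b - 12 = -12 + b)
O(n) = 19*n/14 (O(n) = (19*n)*(1/14) = 19*n/14)
K = -11 (K = 3 - 14 = -11)
(O(1) + u(-12)) + K = ((19/14)*1 + (-12 - 12)) - 11 = (19/14 - 24) - 11 = -317/14 - 11 = -471/14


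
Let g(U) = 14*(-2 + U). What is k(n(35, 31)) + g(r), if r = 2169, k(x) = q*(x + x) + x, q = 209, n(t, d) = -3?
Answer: 29081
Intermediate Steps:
k(x) = 419*x (k(x) = 209*(x + x) + x = 209*(2*x) + x = 418*x + x = 419*x)
g(U) = -28 + 14*U
k(n(35, 31)) + g(r) = 419*(-3) + (-28 + 14*2169) = -1257 + (-28 + 30366) = -1257 + 30338 = 29081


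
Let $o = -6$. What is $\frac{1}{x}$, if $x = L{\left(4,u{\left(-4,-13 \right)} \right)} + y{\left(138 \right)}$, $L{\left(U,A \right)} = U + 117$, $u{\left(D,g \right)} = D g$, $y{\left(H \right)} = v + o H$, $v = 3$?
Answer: $- \frac{1}{704} \approx -0.0014205$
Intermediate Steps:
$y{\left(H \right)} = 3 - 6 H$
$L{\left(U,A \right)} = 117 + U$
$x = -704$ ($x = \left(117 + 4\right) + \left(3 - 828\right) = 121 + \left(3 - 828\right) = 121 - 825 = -704$)
$\frac{1}{x} = \frac{1}{-704} = - \frac{1}{704}$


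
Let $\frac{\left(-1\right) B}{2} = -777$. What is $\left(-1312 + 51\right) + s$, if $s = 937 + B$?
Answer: $1230$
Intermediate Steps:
$B = 1554$ ($B = \left(-2\right) \left(-777\right) = 1554$)
$s = 2491$ ($s = 937 + 1554 = 2491$)
$\left(-1312 + 51\right) + s = \left(-1312 + 51\right) + 2491 = -1261 + 2491 = 1230$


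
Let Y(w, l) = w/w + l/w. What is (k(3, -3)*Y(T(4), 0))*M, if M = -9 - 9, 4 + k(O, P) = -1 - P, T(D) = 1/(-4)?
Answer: 36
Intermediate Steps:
T(D) = -¼
k(O, P) = -5 - P (k(O, P) = -4 + (-1 - P) = -5 - P)
M = -18
Y(w, l) = 1 + l/w
(k(3, -3)*Y(T(4), 0))*M = ((-5 - 1*(-3))*((0 - ¼)/(-¼)))*(-18) = ((-5 + 3)*(-4*(-¼)))*(-18) = -2*1*(-18) = -2*(-18) = 36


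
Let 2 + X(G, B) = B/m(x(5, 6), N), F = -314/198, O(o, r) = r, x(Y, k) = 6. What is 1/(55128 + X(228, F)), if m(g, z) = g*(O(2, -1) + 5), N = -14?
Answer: 2376/130979219 ≈ 1.8140e-5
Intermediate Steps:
m(g, z) = 4*g (m(g, z) = g*(-1 + 5) = g*4 = 4*g)
F = -157/99 (F = -314*1/198 = -157/99 ≈ -1.5859)
X(G, B) = -2 + B/24 (X(G, B) = -2 + B/((4*6)) = -2 + B/24)
1/(55128 + X(228, F)) = 1/(55128 + (-2 + (1/24)*(-157/99))) = 1/(55128 + (-2 - 157/2376)) = 1/(55128 - 4909/2376) = 1/(130979219/2376) = 2376/130979219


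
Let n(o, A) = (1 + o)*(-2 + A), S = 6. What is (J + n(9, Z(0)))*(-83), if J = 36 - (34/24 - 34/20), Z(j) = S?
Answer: -379891/60 ≈ -6331.5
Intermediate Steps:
Z(j) = 6
J = 2177/60 (J = 36 - (34*(1/24) - 34*1/20) = 36 - (17/12 - 17/10) = 36 - 1*(-17/60) = 36 + 17/60 = 2177/60 ≈ 36.283)
(J + n(9, Z(0)))*(-83) = (2177/60 + (-2 + 6 - 2*9 + 6*9))*(-83) = (2177/60 + (-2 + 6 - 18 + 54))*(-83) = (2177/60 + 40)*(-83) = (4577/60)*(-83) = -379891/60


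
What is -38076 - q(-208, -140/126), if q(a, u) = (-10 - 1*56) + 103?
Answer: -38113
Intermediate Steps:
q(a, u) = 37 (q(a, u) = (-10 - 56) + 103 = -66 + 103 = 37)
-38076 - q(-208, -140/126) = -38076 - 1*37 = -38076 - 37 = -38113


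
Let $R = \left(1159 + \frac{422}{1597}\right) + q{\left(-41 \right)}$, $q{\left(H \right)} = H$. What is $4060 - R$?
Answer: $\frac{4697952}{1597} \approx 2941.7$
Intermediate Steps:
$R = \frac{1785868}{1597}$ ($R = \left(1159 + \frac{422}{1597}\right) - 41 = \frac{1851345}{1597} - 41 = \frac{1785868}{1597} \approx 1118.3$)
$4060 - R = 4060 - \frac{1785868}{1597} = \frac{4697952}{1597}$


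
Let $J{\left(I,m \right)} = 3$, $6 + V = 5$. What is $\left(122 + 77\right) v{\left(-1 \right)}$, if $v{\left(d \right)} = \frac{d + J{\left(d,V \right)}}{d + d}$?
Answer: $-199$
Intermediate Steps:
$V = -1$ ($V = -6 + 5 = -1$)
$v{\left(d \right)} = \frac{3 + d}{2 d}$ ($v{\left(d \right)} = \frac{d + 3}{d + d} = \frac{3 + d}{2 d}$)
$\left(122 + 77\right) v{\left(-1 \right)} = \left(122 + 77\right) \frac{3 - 1}{2 \left(-1\right)} = 199 \cdot \frac{1}{2} \left(-1\right) 2 = 199 \left(-1\right) = -199$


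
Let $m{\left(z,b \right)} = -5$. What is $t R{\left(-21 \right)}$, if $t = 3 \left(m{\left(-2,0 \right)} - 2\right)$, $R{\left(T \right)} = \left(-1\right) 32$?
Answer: $672$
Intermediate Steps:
$R{\left(T \right)} = -32$
$t = -21$ ($t = 3 \left(-5 - 2\right) = 3 \left(-7\right) = -21$)
$t R{\left(-21 \right)} = \left(-21\right) \left(-32\right) = 672$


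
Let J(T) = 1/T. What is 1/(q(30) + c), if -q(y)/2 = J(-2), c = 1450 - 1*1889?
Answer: -1/438 ≈ -0.0022831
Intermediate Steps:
c = -439 (c = 1450 - 1889 = -439)
q(y) = 1 (q(y) = -2/(-2) = -2*(-½) = 1)
1/(q(30) + c) = 1/(1 - 439) = 1/(-438) = -1/438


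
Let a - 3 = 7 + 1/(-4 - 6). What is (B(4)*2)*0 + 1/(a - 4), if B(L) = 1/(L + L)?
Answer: 10/59 ≈ 0.16949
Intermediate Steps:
B(L) = 1/(2*L)
a = 99/10 (a = 3 + (7 + 1/(-4 - 6)) = 3 + (7 + 1/(-10)) = 3 + (7 - ⅒) = 3 + 69/10 = 99/10 ≈ 9.9000)
(B(4)*2)*0 + 1/(a - 4) = (((½)/4)*2)*0 + 1/(99/10 - 4) = (((½)*(¼))*2)*0 + 1/(59/10) = ((⅛)*2)*0 + 10/59 = (¼)*0 + 10/59 = 0 + 10/59 = 10/59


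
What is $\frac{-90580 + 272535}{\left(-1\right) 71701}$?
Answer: $- \frac{181955}{71701} \approx -2.5377$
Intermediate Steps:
$\frac{-90580 + 272535}{\left(-1\right) 71701} = \frac{181955}{-71701} = 181955 \left(- \frac{1}{71701}\right) = - \frac{181955}{71701}$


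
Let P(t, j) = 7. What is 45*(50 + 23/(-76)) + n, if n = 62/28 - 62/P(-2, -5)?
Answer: 1186221/532 ≈ 2229.7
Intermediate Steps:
n = -93/14 (n = 62/28 - 62/7 = 62*(1/28) - 62*⅐ = 31/14 - 62/7 = -93/14 ≈ -6.6429)
45*(50 + 23/(-76)) + n = 45*(50 + 23/(-76)) - 93/14 = 45*(50 + 23*(-1/76)) - 93/14 = 45*(50 - 23/76) - 93/14 = 45*(3777/76) - 93/14 = 169965/76 - 93/14 = 1186221/532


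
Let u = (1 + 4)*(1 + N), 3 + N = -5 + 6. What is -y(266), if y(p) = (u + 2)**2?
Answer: -9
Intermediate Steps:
N = -2 (N = -3 + (-5 + 6) = -3 + 1 = -2)
u = -5 (u = (1 + 4)*(1 - 2) = 5*(-1) = -5)
y(p) = 9 (y(p) = (-5 + 2)**2 = (-3)**2 = 9)
-y(266) = -1*9 = -9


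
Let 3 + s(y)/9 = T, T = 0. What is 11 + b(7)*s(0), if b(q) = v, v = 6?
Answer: -151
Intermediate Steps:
b(q) = 6
s(y) = -27 (s(y) = -27 + 9*0 = -27 + 0 = -27)
11 + b(7)*s(0) = 11 + 6*(-27) = 11 - 162 = -151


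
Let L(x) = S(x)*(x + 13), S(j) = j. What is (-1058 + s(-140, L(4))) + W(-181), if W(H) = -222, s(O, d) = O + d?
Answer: -1352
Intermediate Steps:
L(x) = x*(13 + x) (L(x) = x*(x + 13) = x*(13 + x))
(-1058 + s(-140, L(4))) + W(-181) = (-1058 + (-140 + 4*(13 + 4))) - 222 = (-1058 + (-140 + 4*17)) - 222 = (-1058 + (-140 + 68)) - 222 = (-1058 - 72) - 222 = -1130 - 222 = -1352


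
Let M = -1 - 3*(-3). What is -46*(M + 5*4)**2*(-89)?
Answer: 3209696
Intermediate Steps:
M = 8 (M = -1 + 9 = 8)
-46*(M + 5*4)**2*(-89) = -46*(8 + 5*4)**2*(-89) = -46*(8 + 20)**2*(-89) = -46*28**2*(-89) = -46*784*(-89) = -36064*(-89) = 3209696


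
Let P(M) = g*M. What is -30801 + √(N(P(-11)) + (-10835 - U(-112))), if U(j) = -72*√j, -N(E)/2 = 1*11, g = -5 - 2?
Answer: -30801 + √(-10857 + 288*I*√7) ≈ -30797.0 + 104.26*I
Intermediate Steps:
g = -7
P(M) = -7*M
N(E) = -22 (N(E) = -2*11 = -22)
-30801 + √(N(P(-11)) + (-10835 - U(-112))) = -30801 + √(-22 + (-10835 - (-72)*√(-112))) = -30801 + √(-22 + (-10835 - (-72)*4*I*√7)) = -30801 + √(-22 + (-10835 - (-288)*I*√7)) = -30801 + √(-22 + (-10835 + 288*I*√7)) = -30801 + √(-10857 + 288*I*√7)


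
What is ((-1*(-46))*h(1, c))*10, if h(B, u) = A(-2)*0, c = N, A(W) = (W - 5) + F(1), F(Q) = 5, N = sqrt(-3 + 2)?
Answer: 0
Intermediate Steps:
N = I (N = sqrt(-1) = I ≈ 1.0*I)
A(W) = W (A(W) = (W - 5) + 5 = (-5 + W) + 5 = W)
c = I ≈ 1.0*I
h(B, u) = 0 (h(B, u) = -2*0 = 0)
((-1*(-46))*h(1, c))*10 = (-1*(-46)*0)*10 = (46*0)*10 = 0*10 = 0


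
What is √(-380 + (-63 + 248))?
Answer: I*√195 ≈ 13.964*I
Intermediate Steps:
√(-380 + (-63 + 248)) = √(-380 + 185) = √(-195) = I*√195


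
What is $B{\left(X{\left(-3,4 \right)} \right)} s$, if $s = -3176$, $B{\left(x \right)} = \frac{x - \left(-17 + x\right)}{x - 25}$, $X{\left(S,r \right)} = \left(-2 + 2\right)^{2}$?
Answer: $\frac{53992}{25} \approx 2159.7$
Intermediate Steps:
$X{\left(S,r \right)} = 0$ ($X{\left(S,r \right)} = 0^{2} = 0$)
$B{\left(x \right)} = \frac{17}{-25 + x}$
$B{\left(X{\left(-3,4 \right)} \right)} s = \frac{17}{-25 + 0} \left(-3176\right) = \frac{17}{-25} \left(-3176\right) = 17 \left(- \frac{1}{25}\right) \left(-3176\right) = \left(- \frac{17}{25}\right) \left(-3176\right) = \frac{53992}{25}$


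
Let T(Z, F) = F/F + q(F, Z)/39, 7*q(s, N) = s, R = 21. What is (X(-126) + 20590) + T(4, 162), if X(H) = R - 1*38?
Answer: 1872288/91 ≈ 20575.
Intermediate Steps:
q(s, N) = s/7
T(Z, F) = 1 + F/273 (T(Z, F) = F/F + (F/7)/39 = 1 + (F/7)*(1/39) = 1 + F/273)
X(H) = -17 (X(H) = 21 - 1*38 = 21 - 38 = -17)
(X(-126) + 20590) + T(4, 162) = (-17 + 20590) + (1 + (1/273)*162) = 20573 + (1 + 54/91) = 20573 + 145/91 = 1872288/91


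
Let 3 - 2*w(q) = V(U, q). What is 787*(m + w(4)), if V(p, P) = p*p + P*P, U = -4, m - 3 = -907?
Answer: -1445719/2 ≈ -7.2286e+5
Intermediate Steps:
m = -904 (m = 3 - 907 = -904)
V(p, P) = P² + p² (V(p, P) = p² + P² = P² + p²)
w(q) = -13/2 - q²/2 (w(q) = 3/2 - (q² + (-4)²)/2 = 3/2 - (q² + 16)/2 = 3/2 - (16 + q²)/2 = 3/2 + (-8 - q²/2) = -13/2 - q²/2)
787*(m + w(4)) = 787*(-904 + (-13/2 - ½*4²)) = 787*(-904 + (-13/2 - ½*16)) = 787*(-904 + (-13/2 - 8)) = 787*(-904 - 29/2) = 787*(-1837/2) = -1445719/2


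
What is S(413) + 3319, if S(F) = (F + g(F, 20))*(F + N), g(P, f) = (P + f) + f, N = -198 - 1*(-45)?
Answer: 228479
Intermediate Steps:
N = -153 (N = -198 + 45 = -153)
g(P, f) = P + 2*f
S(F) = (-153 + F)*(40 + 2*F) (S(F) = (F + (F + 2*20))*(F - 153) = (F + (F + 40))*(-153 + F) = (F + (40 + F))*(-153 + F) = (40 + 2*F)*(-153 + F) = (-153 + F)*(40 + 2*F))
S(413) + 3319 = (-6120 - 266*413 + 2*413²) + 3319 = (-6120 - 109858 + 2*170569) + 3319 = (-6120 - 109858 + 341138) + 3319 = 225160 + 3319 = 228479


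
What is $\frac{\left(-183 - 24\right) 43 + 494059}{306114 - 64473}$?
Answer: $\frac{485158}{241641} \approx 2.0078$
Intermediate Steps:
$\frac{\left(-183 - 24\right) 43 + 494059}{306114 - 64473} = \frac{\left(-207\right) 43 + 494059}{241641} = \left(-8901 + 494059\right) \frac{1}{241641} = 485158 \cdot \frac{1}{241641} = \frac{485158}{241641}$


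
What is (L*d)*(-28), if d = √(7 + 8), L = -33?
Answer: 924*√15 ≈ 3578.6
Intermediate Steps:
d = √15 ≈ 3.8730
(L*d)*(-28) = -33*√15*(-28) = 924*√15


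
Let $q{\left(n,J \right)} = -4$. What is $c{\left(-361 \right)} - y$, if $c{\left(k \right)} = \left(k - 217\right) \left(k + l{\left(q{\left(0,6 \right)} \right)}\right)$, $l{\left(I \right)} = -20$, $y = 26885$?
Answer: $193333$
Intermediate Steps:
$c{\left(k \right)} = \left(-217 + k\right) \left(-20 + k\right)$ ($c{\left(k \right)} = \left(k - 217\right) \left(k - 20\right) = \left(-217 + k\right) \left(-20 + k\right)$)
$c{\left(-361 \right)} - y = \left(4340 + \left(-361\right)^{2} - -85557\right) - 26885 = \left(4340 + 130321 + 85557\right) - 26885 = 220218 - 26885 = 193333$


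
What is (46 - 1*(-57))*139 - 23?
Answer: 14294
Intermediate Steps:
(46 - 1*(-57))*139 - 23 = (46 + 57)*139 - 23 = 103*139 - 23 = 14317 - 23 = 14294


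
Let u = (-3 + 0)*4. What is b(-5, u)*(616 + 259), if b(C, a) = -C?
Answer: 4375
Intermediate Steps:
u = -12 (u = -3*4 = -12)
b(-5, u)*(616 + 259) = (-1*(-5))*(616 + 259) = 5*875 = 4375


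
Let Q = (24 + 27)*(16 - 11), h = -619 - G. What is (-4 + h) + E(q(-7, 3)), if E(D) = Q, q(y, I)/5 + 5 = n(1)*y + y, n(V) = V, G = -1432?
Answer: 1064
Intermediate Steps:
h = 813 (h = -619 - 1*(-1432) = -619 + 1432 = 813)
q(y, I) = -25 + 10*y (q(y, I) = -25 + 5*(1*y + y) = -25 + 5*(y + y) = -25 + 5*(2*y) = -25 + 10*y)
Q = 255 (Q = 51*5 = 255)
E(D) = 255
(-4 + h) + E(q(-7, 3)) = (-4 + 813) + 255 = 809 + 255 = 1064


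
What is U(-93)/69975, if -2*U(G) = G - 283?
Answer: 188/69975 ≈ 0.0026867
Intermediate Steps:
U(G) = 283/2 - G/2 (U(G) = -(G - 283)/2 = -(-283 + G)/2 = 283/2 - G/2)
U(-93)/69975 = (283/2 - ½*(-93))/69975 = (283/2 + 93/2)*(1/69975) = 188*(1/69975) = 188/69975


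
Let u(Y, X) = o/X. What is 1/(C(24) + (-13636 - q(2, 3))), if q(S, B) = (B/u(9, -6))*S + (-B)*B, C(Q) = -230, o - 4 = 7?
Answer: -11/152391 ≈ -7.2183e-5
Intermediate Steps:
o = 11 (o = 4 + 7 = 11)
u(Y, X) = 11/X
q(S, B) = -B² - 6*B*S/11 (q(S, B) = (B/((11/(-6))))*S + (-B)*B = (B/((11*(-⅙))))*S - B² = (B/(-11/6))*S - B² = (B*(-6/11))*S - B² = (-6*B/11)*S - B² = -6*B*S/11 - B² = -B² - 6*B*S/11)
1/(C(24) + (-13636 - q(2, 3))) = 1/(-230 + (-13636 - 3*(-11*3 - 6*2)/11)) = 1/(-230 + (-13636 - 3*(-33 - 12)/11)) = 1/(-230 + (-13636 - 3*(-45)/11)) = 1/(-230 + (-13636 - 1*(-135/11))) = 1/(-230 + (-13636 + 135/11)) = 1/(-230 - 149861/11) = 1/(-152391/11) = -11/152391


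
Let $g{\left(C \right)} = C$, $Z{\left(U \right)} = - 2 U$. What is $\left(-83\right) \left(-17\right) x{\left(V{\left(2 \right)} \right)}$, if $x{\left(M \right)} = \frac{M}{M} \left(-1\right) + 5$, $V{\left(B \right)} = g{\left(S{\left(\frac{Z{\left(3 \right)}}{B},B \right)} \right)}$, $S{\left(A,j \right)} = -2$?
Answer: $5644$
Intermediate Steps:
$V{\left(B \right)} = -2$
$x{\left(M \right)} = 4$ ($x{\left(M \right)} = 1 \left(-1\right) + 5 = -1 + 5 = 4$)
$\left(-83\right) \left(-17\right) x{\left(V{\left(2 \right)} \right)} = \left(-83\right) \left(-17\right) 4 = 1411 \cdot 4 = 5644$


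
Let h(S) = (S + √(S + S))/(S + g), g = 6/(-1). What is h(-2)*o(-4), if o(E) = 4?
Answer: 1 - I ≈ 1.0 - 1.0*I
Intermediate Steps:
g = -6 (g = 6*(-1) = -6)
h(S) = (S + √2*√S)/(-6 + S) (h(S) = (S + √(S + S))/(S - 6) = (S + √(2*S))/(-6 + S) = (S + √2*√S)/(-6 + S))
h(-2)*o(-4) = ((-2 + √2*√(-2))/(-6 - 2))*4 = ((-2 + √2*(I*√2))/(-8))*4 = -(-2 + 2*I)/8*4 = (¼ - I/4)*4 = 1 - I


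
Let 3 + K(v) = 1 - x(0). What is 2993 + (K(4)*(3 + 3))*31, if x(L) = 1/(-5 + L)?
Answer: 13291/5 ≈ 2658.2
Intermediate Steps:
K(v) = -9/5 (K(v) = -3 + (1 - 1/(-5 + 0)) = -3 + (1 - 1/(-5)) = -3 + (1 - 1*(-1/5)) = -3 + (1 + 1/5) = -3 + 6/5 = -9/5)
2993 + (K(4)*(3 + 3))*31 = 2993 - 9*(3 + 3)/5*31 = 2993 - 9/5*6*31 = 2993 - 54/5*31 = 2993 - 1674/5 = 13291/5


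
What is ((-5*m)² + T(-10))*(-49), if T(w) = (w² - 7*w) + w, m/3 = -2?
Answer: -51940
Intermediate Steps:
m = -6 (m = 3*(-2) = -6)
T(w) = w² - 6*w
((-5*m)² + T(-10))*(-49) = ((-5*(-6))² - 10*(-6 - 10))*(-49) = (30² - 10*(-16))*(-49) = (900 + 160)*(-49) = 1060*(-49) = -51940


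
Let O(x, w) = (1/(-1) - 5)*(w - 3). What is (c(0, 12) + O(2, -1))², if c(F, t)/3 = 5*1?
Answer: 1521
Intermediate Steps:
c(F, t) = 15 (c(F, t) = 3*(5*1) = 3*5 = 15)
O(x, w) = 18 - 6*w (O(x, w) = (-1 - 5)*(-3 + w) = -6*(-3 + w) = 18 - 6*w)
(c(0, 12) + O(2, -1))² = (15 + (18 - 6*(-1)))² = (15 + (18 + 6))² = (15 + 24)² = 39² = 1521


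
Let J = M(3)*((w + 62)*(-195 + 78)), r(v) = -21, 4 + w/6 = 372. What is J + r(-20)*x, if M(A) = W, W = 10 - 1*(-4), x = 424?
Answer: -3727164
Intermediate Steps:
w = 2208 (w = -24 + 6*372 = -24 + 2232 = 2208)
W = 14 (W = 10 + 4 = 14)
M(A) = 14
J = -3718260 (J = 14*((2208 + 62)*(-195 + 78)) = 14*(2270*(-117)) = 14*(-265590) = -3718260)
J + r(-20)*x = -3718260 - 21*424 = -3718260 - 8904 = -3727164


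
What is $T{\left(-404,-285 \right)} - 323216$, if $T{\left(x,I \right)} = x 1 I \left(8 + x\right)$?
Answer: $-45918656$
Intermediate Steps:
$T{\left(x,I \right)} = I x \left(8 + x\right)$ ($T{\left(x,I \right)} = x I \left(8 + x\right) = I x \left(8 + x\right)$)
$T{\left(-404,-285 \right)} - 323216 = \left(-285\right) \left(-404\right) \left(8 - 404\right) - 323216 = \left(-285\right) \left(-404\right) \left(-396\right) - 323216 = -45595440 - 323216 = -45918656$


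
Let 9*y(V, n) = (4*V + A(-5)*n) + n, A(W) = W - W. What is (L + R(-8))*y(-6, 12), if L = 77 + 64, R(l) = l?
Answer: -532/3 ≈ -177.33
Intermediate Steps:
A(W) = 0
y(V, n) = n/9 + 4*V/9 (y(V, n) = ((4*V + 0*n) + n)/9 = ((4*V + 0) + n)/9 = (4*V + n)/9 = (n + 4*V)/9 = n/9 + 4*V/9)
L = 141
(L + R(-8))*y(-6, 12) = (141 - 8)*((⅑)*12 + (4/9)*(-6)) = 133*(4/3 - 8/3) = 133*(-4/3) = -532/3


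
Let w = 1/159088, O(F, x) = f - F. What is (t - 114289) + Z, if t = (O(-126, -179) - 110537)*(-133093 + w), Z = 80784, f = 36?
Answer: 2337019642080185/159088 ≈ 1.4690e+10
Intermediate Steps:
O(F, x) = 36 - F
w = 1/159088 ≈ 6.2858e-6
t = 2337024972323625/159088 (t = ((36 - 1*(-126)) - 110537)*(-133093 + 1/159088) = ((36 + 126) - 110537)*(-21173499183/159088) = (162 - 110537)*(-21173499183/159088) = -110375*(-21173499183/159088) = 2337024972323625/159088 ≈ 1.4690e+10)
(t - 114289) + Z = (2337024972323625/159088 - 114289) + 80784 = 2337006790315193/159088 + 80784 = 2337019642080185/159088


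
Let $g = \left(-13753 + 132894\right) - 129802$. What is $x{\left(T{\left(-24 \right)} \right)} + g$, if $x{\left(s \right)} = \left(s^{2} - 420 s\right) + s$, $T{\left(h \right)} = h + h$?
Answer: $11755$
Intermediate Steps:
$g = -10661$ ($g = 119141 - 129802 = -10661$)
$T{\left(h \right)} = 2 h$
$x{\left(s \right)} = s^{2} - 419 s$
$x{\left(T{\left(-24 \right)} \right)} + g = 2 \left(-24\right) \left(-419 + 2 \left(-24\right)\right) - 10661 = - 48 \left(-419 - 48\right) - 10661 = \left(-48\right) \left(-467\right) - 10661 = 22416 - 10661 = 11755$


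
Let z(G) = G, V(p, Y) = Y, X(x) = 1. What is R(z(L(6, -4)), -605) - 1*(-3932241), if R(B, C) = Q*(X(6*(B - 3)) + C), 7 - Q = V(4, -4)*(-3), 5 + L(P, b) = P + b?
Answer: 3935261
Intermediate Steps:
L(P, b) = -5 + P + b (L(P, b) = -5 + (P + b) = -5 + P + b)
Q = -5 (Q = 7 - (-4)*(-3) = 7 - 1*12 = 7 - 12 = -5)
R(B, C) = -5 - 5*C (R(B, C) = -5*(1 + C) = -5 - 5*C)
R(z(L(6, -4)), -605) - 1*(-3932241) = (-5 - 5*(-605)) - 1*(-3932241) = (-5 + 3025) + 3932241 = 3020 + 3932241 = 3935261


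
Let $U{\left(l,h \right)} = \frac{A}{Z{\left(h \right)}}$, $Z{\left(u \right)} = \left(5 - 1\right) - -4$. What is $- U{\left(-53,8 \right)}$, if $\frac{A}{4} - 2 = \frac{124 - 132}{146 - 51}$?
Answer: $- \frac{91}{95} \approx -0.95789$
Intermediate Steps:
$A = \frac{728}{95}$ ($A = 8 + 4 \frac{124 - 132}{146 - 51} = 8 + 4 \left(- \frac{8}{95}\right) = 8 - \frac{32}{95} = \frac{728}{95} \approx 7.6632$)
$Z{\left(u \right)} = 8$ ($Z{\left(u \right)} = 4 + 4 = 8$)
$U{\left(l,h \right)} = \frac{91}{95}$ ($U{\left(l,h \right)} = \frac{728}{95 \cdot 8} = \frac{728}{95} \cdot \frac{1}{8} = \frac{91}{95}$)
$- U{\left(-53,8 \right)} = \left(-1\right) \frac{91}{95} = - \frac{91}{95}$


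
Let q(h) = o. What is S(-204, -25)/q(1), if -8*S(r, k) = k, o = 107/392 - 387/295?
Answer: -361375/120139 ≈ -3.0080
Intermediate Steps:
o = -120139/115640 (o = 107*(1/392) - 387*1/295 = 107/392 - 387/295 = -120139/115640 ≈ -1.0389)
S(r, k) = -k/8
q(h) = -120139/115640
S(-204, -25)/q(1) = (-⅛*(-25))/(-120139/115640) = (25/8)*(-115640/120139) = -361375/120139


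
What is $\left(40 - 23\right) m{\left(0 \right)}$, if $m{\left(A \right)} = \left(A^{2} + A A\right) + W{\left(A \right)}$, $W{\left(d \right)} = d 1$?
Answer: $0$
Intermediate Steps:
$W{\left(d \right)} = d$
$m{\left(A \right)} = A + 2 A^{2}$ ($m{\left(A \right)} = \left(A^{2} + A A\right) + A = \left(A^{2} + A^{2}\right) + A = 2 A^{2} + A = A + 2 A^{2}$)
$\left(40 - 23\right) m{\left(0 \right)} = \left(40 - 23\right) 0 \left(1 + 2 \cdot 0\right) = 17 \cdot 0 \left(1 + 0\right) = 17 \cdot 0 \cdot 1 = 17 \cdot 0 = 0$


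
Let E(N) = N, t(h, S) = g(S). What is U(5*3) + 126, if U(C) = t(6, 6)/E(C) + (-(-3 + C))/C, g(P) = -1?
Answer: 1877/15 ≈ 125.13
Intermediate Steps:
t(h, S) = -1
U(C) = -1/C + (3 - C)/C (U(C) = -1/C + (-(-3 + C))/C = -1/C + (3 - C)/C)
U(5*3) + 126 = (2 - 5*3)/((5*3)) + 126 = (2 - 1*15)/15 + 126 = (2 - 15)/15 + 126 = (1/15)*(-13) + 126 = -13/15 + 126 = 1877/15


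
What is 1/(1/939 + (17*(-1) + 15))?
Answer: -939/1877 ≈ -0.50027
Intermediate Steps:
1/(1/939 + (17*(-1) + 15)) = 1/(1/939 + (-17 + 15)) = 1/(1/939 - 2) = 1/(-1877/939) = -939/1877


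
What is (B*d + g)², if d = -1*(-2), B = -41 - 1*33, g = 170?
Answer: 484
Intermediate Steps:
B = -74 (B = -41 - 33 = -74)
d = 2
(B*d + g)² = (-74*2 + 170)² = (-148 + 170)² = 22² = 484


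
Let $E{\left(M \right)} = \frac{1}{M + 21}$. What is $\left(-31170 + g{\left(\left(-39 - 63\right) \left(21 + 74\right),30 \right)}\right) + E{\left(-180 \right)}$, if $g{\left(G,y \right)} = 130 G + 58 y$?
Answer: $- \frac{204971671}{159} \approx -1.2891 \cdot 10^{6}$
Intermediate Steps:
$g{\left(G,y \right)} = 58 y + 130 G$
$E{\left(M \right)} = \frac{1}{21 + M}$
$\left(-31170 + g{\left(\left(-39 - 63\right) \left(21 + 74\right),30 \right)}\right) + E{\left(-180 \right)} = \left(-31170 + \left(58 \cdot 30 + 130 \left(-39 - 63\right) \left(21 + 74\right)\right)\right) + \frac{1}{21 - 180} = \left(-31170 + \left(1740 + 130 \left(\left(-102\right) 95\right)\right)\right) + \frac{1}{-159} = \left(-31170 + \left(1740 + 130 \left(-9690\right)\right)\right) - \frac{1}{159} = \left(-31170 + \left(1740 - 1259700\right)\right) - \frac{1}{159} = \left(-31170 - 1257960\right) - \frac{1}{159} = -1289130 - \frac{1}{159} = - \frac{204971671}{159}$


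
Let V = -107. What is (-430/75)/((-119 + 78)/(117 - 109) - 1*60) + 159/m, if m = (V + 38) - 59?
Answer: -1154521/1000320 ≈ -1.1542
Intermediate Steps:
m = -128 (m = (-107 + 38) - 59 = -69 - 59 = -128)
(-430/75)/((-119 + 78)/(117 - 109) - 1*60) + 159/m = (-430/75)/((-119 + 78)/(117 - 109) - 1*60) + 159/(-128) = (-430*1/75)/(-41/8 - 60) + 159*(-1/128) = -86/(15*(-41*⅛ - 60)) - 159/128 = -86/(15*(-41/8 - 60)) - 159/128 = -86/(15*(-521/8)) - 159/128 = -86/15*(-8/521) - 159/128 = 688/7815 - 159/128 = -1154521/1000320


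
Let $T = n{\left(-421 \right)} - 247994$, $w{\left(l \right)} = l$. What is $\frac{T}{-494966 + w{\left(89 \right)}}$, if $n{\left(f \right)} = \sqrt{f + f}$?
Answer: $\frac{247994}{494877} - \frac{i \sqrt{842}}{494877} \approx 0.50112 - 5.8635 \cdot 10^{-5} i$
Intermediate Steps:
$n{\left(f \right)} = \sqrt{2} \sqrt{f}$ ($n{\left(f \right)} = \sqrt{2 f} = \sqrt{2} \sqrt{f}$)
$T = -247994 + i \sqrt{842}$ ($T = \sqrt{2} \sqrt{-421} - 247994 = \sqrt{2} i \sqrt{421} - 247994 = i \sqrt{842} - 247994 = -247994 + i \sqrt{842} \approx -2.4799 \cdot 10^{5} + 29.017 i$)
$\frac{T}{-494966 + w{\left(89 \right)}} = \frac{-247994 + i \sqrt{842}}{-494966 + 89} = \frac{-247994 + i \sqrt{842}}{-494877} = \left(-247994 + i \sqrt{842}\right) \left(- \frac{1}{494877}\right) = \frac{247994}{494877} - \frac{i \sqrt{842}}{494877}$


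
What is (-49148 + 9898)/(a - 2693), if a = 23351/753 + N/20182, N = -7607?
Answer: 596484055500/40460103067 ≈ 14.743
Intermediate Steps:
a = 465541811/15197046 (a = 23351/753 - 7607/20182 = 465541811/15197046 ≈ 30.634)
(-49148 + 9898)/(a - 2693) = (-49148 + 9898)/(465541811/15197046 - 2693) = -39250/(-40460103067/15197046) = -39250*(-15197046/40460103067) = 596484055500/40460103067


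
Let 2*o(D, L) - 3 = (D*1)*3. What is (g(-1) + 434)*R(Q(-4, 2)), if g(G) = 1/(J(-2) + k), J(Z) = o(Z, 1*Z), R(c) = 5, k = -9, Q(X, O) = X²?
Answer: 45560/21 ≈ 2169.5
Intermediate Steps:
o(D, L) = 3/2 + 3*D/2 (o(D, L) = 3/2 + ((D*1)*3)/2 = 3/2 + (D*3)/2 = 3/2 + (3*D)/2 = 3/2 + 3*D/2)
J(Z) = 3/2 + 3*Z/2
g(G) = -2/21 (g(G) = 1/((3/2 + (3/2)*(-2)) - 9) = 1/((3/2 - 3) - 9) = 1/(-3/2 - 9) = 1/(-21/2) = -2/21)
(g(-1) + 434)*R(Q(-4, 2)) = (-2/21 + 434)*5 = (9112/21)*5 = 45560/21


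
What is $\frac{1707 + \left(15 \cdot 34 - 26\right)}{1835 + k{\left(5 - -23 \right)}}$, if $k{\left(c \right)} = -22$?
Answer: $\frac{313}{259} \approx 1.2085$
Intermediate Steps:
$\frac{1707 + \left(15 \cdot 34 - 26\right)}{1835 + k{\left(5 - -23 \right)}} = \frac{1707 + \left(15 \cdot 34 - 26\right)}{1835 - 22} = \frac{1707 + \left(510 - 26\right)}{1813} = \left(1707 + 484\right) \frac{1}{1813} = 2191 \cdot \frac{1}{1813} = \frac{313}{259}$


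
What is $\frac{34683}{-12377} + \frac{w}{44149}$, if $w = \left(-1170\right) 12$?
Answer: $- \frac{1704992847}{546432173} \approx -3.1202$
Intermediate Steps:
$w = -14040$
$\frac{34683}{-12377} + \frac{w}{44149} = \frac{34683}{-12377} - \frac{14040}{44149} = 34683 \left(- \frac{1}{12377}\right) - \frac{14040}{44149} = - \frac{34683}{12377} - \frac{14040}{44149} = - \frac{1704992847}{546432173}$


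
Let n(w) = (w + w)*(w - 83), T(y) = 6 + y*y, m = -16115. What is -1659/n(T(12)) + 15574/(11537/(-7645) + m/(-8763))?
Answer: 12572733893053/266318300 ≈ 47209.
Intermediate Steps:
T(y) = 6 + y²
n(w) = 2*w*(-83 + w) (n(w) = (2*w)*(-83 + w) = 2*w*(-83 + w))
-1659/n(T(12)) + 15574/(11537/(-7645) + m/(-8763)) = -1659*1/(2*(-83 + (6 + 12²))*(6 + 12²)) + 15574/(11537/(-7645) - 16115/(-8763)) = -1659*1/(2*(-83 + (6 + 144))*(6 + 144)) + 15574/(11537*(-1/7645) - 16115*(-1/8763)) = -1659*1/(300*(-83 + 150)) + 15574/(-83/55 + 16115/8763) = -1659/(2*150*67) + 15574/(158996/481965) = -1659/20100 + 15574*(481965/158996) = -1659*1/20100 + 3753061455/79498 = -553/6700 + 3753061455/79498 = 12572733893053/266318300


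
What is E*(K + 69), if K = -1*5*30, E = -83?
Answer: 6723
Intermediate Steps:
K = -150 (K = -5*30 = -150)
E*(K + 69) = -83*(-150 + 69) = -83*(-81) = 6723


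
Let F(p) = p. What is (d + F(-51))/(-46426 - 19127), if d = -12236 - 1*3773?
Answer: 16060/65553 ≈ 0.24499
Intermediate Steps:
d = -16009 (d = -12236 - 3773 = -16009)
(d + F(-51))/(-46426 - 19127) = (-16009 - 51)/(-46426 - 19127) = -16060/(-65553) = -16060*(-1/65553) = 16060/65553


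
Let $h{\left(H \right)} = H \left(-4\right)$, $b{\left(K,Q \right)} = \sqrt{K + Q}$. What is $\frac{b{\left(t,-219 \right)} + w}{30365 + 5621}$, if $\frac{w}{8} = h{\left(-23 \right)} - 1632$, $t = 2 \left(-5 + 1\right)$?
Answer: $- \frac{6160}{17993} + \frac{i \sqrt{227}}{35986} \approx -0.34236 + 0.00041868 i$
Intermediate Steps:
$t = -8$ ($t = 2 \left(-4\right) = -8$)
$h{\left(H \right)} = - 4 H$
$w = -12320$ ($w = 8 \left(\left(-4\right) \left(-23\right) - 1632\right) = 8 \left(92 - 1632\right) = 8 \left(-1540\right) = -12320$)
$\frac{b{\left(t,-219 \right)} + w}{30365 + 5621} = \frac{\sqrt{-8 - 219} - 12320}{30365 + 5621} = \frac{\sqrt{-227} - 12320}{35986} = \left(i \sqrt{227} - 12320\right) \frac{1}{35986} = \left(-12320 + i \sqrt{227}\right) \frac{1}{35986} = - \frac{6160}{17993} + \frac{i \sqrt{227}}{35986}$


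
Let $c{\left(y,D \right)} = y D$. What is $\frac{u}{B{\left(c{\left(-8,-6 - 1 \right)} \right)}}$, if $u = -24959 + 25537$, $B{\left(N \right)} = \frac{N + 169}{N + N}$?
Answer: $\frac{64736}{225} \approx 287.72$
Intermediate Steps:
$c{\left(y,D \right)} = D y$
$B{\left(N \right)} = \frac{169 + N}{2 N}$
$u = 578$
$\frac{u}{B{\left(c{\left(-8,-6 - 1 \right)} \right)}} = \frac{578}{\frac{1}{2} \frac{1}{\left(-6 - 1\right) \left(-8\right)} \left(169 + \left(-6 - 1\right) \left(-8\right)\right)} = \frac{578}{\frac{1}{2} \frac{1}{\left(-7\right) \left(-8\right)} \left(169 - -56\right)} = \frac{578}{\frac{1}{2} \cdot \frac{1}{56} \left(169 + 56\right)} = \frac{578}{\frac{1}{2} \cdot \frac{1}{56} \cdot 225} = \frac{578}{\frac{225}{112}} = 578 \cdot \frac{112}{225} = \frac{64736}{225}$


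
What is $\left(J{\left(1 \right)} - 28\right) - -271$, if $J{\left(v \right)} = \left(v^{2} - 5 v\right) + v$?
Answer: $240$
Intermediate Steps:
$J{\left(v \right)} = v^{2} - 4 v$
$\left(J{\left(1 \right)} - 28\right) - -271 = \left(1 \left(-4 + 1\right) - 28\right) - -271 = \left(1 \left(-3\right) - 28\right) + 271 = \left(-3 - 28\right) + 271 = -31 + 271 = 240$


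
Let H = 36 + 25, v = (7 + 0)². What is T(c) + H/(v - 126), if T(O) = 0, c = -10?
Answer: -61/77 ≈ -0.79221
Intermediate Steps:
v = 49 (v = 7² = 49)
H = 61
T(c) + H/(v - 126) = 0 + 61/(49 - 126) = 0 + 61/(-77) = 0 + 61*(-1/77) = 0 - 61/77 = -61/77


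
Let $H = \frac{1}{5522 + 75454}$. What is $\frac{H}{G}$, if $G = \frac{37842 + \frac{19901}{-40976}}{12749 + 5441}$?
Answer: $\frac{46584590}{7847555682351} \approx 5.9362 \cdot 10^{-6}$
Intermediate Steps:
$G = \frac{1550593891}{745353440}$ ($G = \frac{37842 + 19901 \left(- \frac{1}{40976}\right)}{18190} = \left(37842 - \frac{19901}{40976}\right) \frac{1}{18190} = \frac{1550593891}{40976} \cdot \frac{1}{18190} = \frac{1550593891}{745353440} \approx 2.0803$)
$H = \frac{1}{80976} \approx 1.2349 \cdot 10^{-5}$
$\frac{H}{G} = \frac{1}{80976 \cdot \frac{1550593891}{745353440}} = \frac{1}{80976} \cdot \frac{745353440}{1550593891} = \frac{46584590}{7847555682351}$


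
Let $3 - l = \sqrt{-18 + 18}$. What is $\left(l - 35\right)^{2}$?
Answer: $1024$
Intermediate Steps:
$l = 3$ ($l = 3 - \sqrt{-18 + 18} = 3 - \sqrt{0} = 3 - 0 = 3 + 0 = 3$)
$\left(l - 35\right)^{2} = \left(3 - 35\right)^{2} = \left(-32\right)^{2} = 1024$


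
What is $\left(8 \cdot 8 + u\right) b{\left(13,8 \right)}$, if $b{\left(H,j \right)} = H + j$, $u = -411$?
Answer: $-7287$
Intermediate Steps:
$\left(8 \cdot 8 + u\right) b{\left(13,8 \right)} = \left(8 \cdot 8 - 411\right) \left(13 + 8\right) = \left(64 - 411\right) 21 = \left(-347\right) 21 = -7287$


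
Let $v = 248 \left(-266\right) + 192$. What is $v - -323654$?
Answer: $257878$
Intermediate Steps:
$v = -65776$ ($v = -65968 + 192 = -65776$)
$v - -323654 = -65776 - -323654 = -65776 + 323654 = 257878$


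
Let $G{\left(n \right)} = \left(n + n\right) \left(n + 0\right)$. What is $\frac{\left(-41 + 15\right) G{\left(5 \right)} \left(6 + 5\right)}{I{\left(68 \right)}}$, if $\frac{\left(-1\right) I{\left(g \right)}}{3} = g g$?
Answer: $\frac{3575}{3468} \approx 1.0309$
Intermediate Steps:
$I{\left(g \right)} = - 3 g^{2}$ ($I{\left(g \right)} = - 3 g g = - 3 g^{2}$)
$G{\left(n \right)} = 2 n^{2}$ ($G{\left(n \right)} = 2 n n = 2 n^{2}$)
$\frac{\left(-41 + 15\right) G{\left(5 \right)} \left(6 + 5\right)}{I{\left(68 \right)}} = \frac{\left(-41 + 15\right) 2 \cdot 5^{2} \left(6 + 5\right)}{\left(-3\right) 68^{2}} = \frac{\left(-26\right) 2 \cdot 25 \cdot 11}{\left(-3\right) 4624} = \frac{\left(-26\right) 50 \cdot 11}{-13872} = \left(-26\right) 550 \left(- \frac{1}{13872}\right) = \left(-14300\right) \left(- \frac{1}{13872}\right) = \frac{3575}{3468}$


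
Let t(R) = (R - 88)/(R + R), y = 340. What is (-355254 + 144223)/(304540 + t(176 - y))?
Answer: -17304542/24972343 ≈ -0.69295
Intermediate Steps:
t(R) = (-88 + R)/(2*R) (t(R) = (-88 + R)/((2*R)) = (-88 + R)*(1/(2*R)) = (-88 + R)/(2*R))
(-355254 + 144223)/(304540 + t(176 - y)) = (-355254 + 144223)/(304540 + (-88 + (176 - 1*340))/(2*(176 - 1*340))) = -211031/(304540 + (-88 + (176 - 340))/(2*(176 - 340))) = -211031/(304540 + (½)*(-88 - 164)/(-164)) = -211031/(304540 + (½)*(-1/164)*(-252)) = -211031/(304540 + 63/82) = -211031/24972343/82 = -211031*82/24972343 = -17304542/24972343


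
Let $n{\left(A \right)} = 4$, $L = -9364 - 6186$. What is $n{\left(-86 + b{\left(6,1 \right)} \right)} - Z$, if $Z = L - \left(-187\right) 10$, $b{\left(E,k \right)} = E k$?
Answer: $13684$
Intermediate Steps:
$L = -15550$
$Z = -13680$ ($Z = -15550 - \left(-187\right) 10 = -15550 - -1870 = -15550 + 1870 = -13680$)
$n{\left(-86 + b{\left(6,1 \right)} \right)} - Z = 4 - -13680 = 4 + 13680 = 13684$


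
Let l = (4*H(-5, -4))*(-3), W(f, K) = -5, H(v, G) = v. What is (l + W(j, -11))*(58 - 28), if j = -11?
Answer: 1650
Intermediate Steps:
l = 60 (l = (4*(-5))*(-3) = -20*(-3) = 60)
(l + W(j, -11))*(58 - 28) = (60 - 5)*(58 - 28) = 55*30 = 1650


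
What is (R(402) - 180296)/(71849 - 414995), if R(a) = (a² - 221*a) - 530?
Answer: 54032/171573 ≈ 0.31492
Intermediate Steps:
R(a) = -530 + a² - 221*a
(R(402) - 180296)/(71849 - 414995) = ((-530 + 402² - 221*402) - 180296)/(71849 - 414995) = ((-530 + 161604 - 88842) - 180296)/(-343146) = (72232 - 180296)*(-1/343146) = -108064*(-1/343146) = 54032/171573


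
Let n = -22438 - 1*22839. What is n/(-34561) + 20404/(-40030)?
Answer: 29138307/36407285 ≈ 0.80034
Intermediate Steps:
n = -45277 (n = -22438 - 22839 = -45277)
n/(-34561) + 20404/(-40030) = -45277/(-34561) + 20404/(-40030) = -45277*(-1/34561) + 20404*(-1/40030) = 2383/1819 - 10202/20015 = 29138307/36407285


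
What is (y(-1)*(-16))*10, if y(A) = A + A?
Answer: 320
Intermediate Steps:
y(A) = 2*A
(y(-1)*(-16))*10 = ((2*(-1))*(-16))*10 = -2*(-16)*10 = 32*10 = 320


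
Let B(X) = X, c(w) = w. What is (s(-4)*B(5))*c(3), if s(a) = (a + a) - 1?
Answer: -135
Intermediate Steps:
s(a) = -1 + 2*a (s(a) = 2*a - 1 = -1 + 2*a)
(s(-4)*B(5))*c(3) = ((-1 + 2*(-4))*5)*3 = ((-1 - 8)*5)*3 = -9*5*3 = -45*3 = -135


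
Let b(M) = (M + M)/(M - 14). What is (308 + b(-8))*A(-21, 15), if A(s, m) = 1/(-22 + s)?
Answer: -3396/473 ≈ -7.1797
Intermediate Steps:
b(M) = 2*M/(-14 + M) (b(M) = (2*M)/(-14 + M) = 2*M/(-14 + M))
(308 + b(-8))*A(-21, 15) = (308 + 2*(-8)/(-14 - 8))/(-22 - 21) = (308 + 2*(-8)/(-22))/(-43) = (308 + 2*(-8)*(-1/22))*(-1/43) = (308 + 8/11)*(-1/43) = (3396/11)*(-1/43) = -3396/473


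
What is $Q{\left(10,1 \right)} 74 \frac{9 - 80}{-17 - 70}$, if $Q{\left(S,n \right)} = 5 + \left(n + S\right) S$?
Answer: $\frac{604210}{87} \approx 6944.9$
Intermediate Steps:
$Q{\left(S,n \right)} = 5 + S \left(S + n\right)$ ($Q{\left(S,n \right)} = 5 + \left(S + n\right) S = 5 + S \left(S + n\right)$)
$Q{\left(10,1 \right)} 74 \frac{9 - 80}{-17 - 70} = \left(5 + 10^{2} + 10 \cdot 1\right) 74 \frac{9 - 80}{-17 - 70} = \left(5 + 100 + 10\right) 74 \left(- \frac{71}{-87}\right) = 115 \cdot 74 \left(\left(-71\right) \left(- \frac{1}{87}\right)\right) = 8510 \cdot \frac{71}{87} = \frac{604210}{87}$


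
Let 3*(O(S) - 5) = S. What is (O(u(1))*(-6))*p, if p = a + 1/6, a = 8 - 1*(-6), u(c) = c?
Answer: -1360/3 ≈ -453.33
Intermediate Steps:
O(S) = 5 + S/3
a = 14 (a = 8 + 6 = 14)
p = 85/6 (p = 14 + 1/6 = 85/6 ≈ 14.167)
(O(u(1))*(-6))*p = ((5 + (1/3)*1)*(-6))*(85/6) = ((5 + 1/3)*(-6))*(85/6) = ((16/3)*(-6))*(85/6) = -32*85/6 = -1360/3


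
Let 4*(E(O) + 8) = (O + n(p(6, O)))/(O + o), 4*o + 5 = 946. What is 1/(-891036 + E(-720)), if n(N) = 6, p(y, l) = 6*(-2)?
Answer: -277/246819086 ≈ -1.1223e-6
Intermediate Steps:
p(y, l) = -12
o = 941/4 (o = -5/4 + (¼)*946 = -5/4 + 473/2 = 941/4 ≈ 235.25)
E(O) = -8 + (6 + O)/(4*(941/4 + O)) (E(O) = -8 + ((O + 6)/(O + 941/4))/4 = -8 + ((6 + O)/(941/4 + O))/4 = -8 + (6 + O)/(4*(941/4 + O)))
1/(-891036 + E(-720)) = 1/(-891036 + (-7522 - 31*(-720))/(941 + 4*(-720))) = 1/(-891036 + (-7522 + 22320)/(941 - 2880)) = 1/(-891036 + 14798/(-1939)) = 1/(-891036 - 1/1939*14798) = 1/(-891036 - 2114/277) = 1/(-246819086/277) = -277/246819086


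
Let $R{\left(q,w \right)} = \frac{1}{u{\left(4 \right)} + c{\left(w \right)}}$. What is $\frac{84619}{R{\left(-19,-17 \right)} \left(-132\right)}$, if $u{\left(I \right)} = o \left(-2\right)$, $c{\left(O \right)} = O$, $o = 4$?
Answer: $\frac{2115475}{132} \approx 16026.0$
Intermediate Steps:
$u{\left(I \right)} = -8$ ($u{\left(I \right)} = 4 \left(-2\right) = -8$)
$R{\left(q,w \right)} = \frac{1}{-8 + w}$
$\frac{84619}{R{\left(-19,-17 \right)} \left(-132\right)} = \frac{84619}{\frac{1}{-8 - 17} \left(-132\right)} = \frac{84619}{\frac{1}{-25} \left(-132\right)} = \frac{84619}{\left(- \frac{1}{25}\right) \left(-132\right)} = \frac{84619}{\frac{132}{25}} = 84619 \cdot \frac{25}{132} = \frac{2115475}{132}$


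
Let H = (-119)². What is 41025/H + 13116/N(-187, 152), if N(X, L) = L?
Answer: 47992869/538118 ≈ 89.187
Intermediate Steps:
H = 14161
41025/H + 13116/N(-187, 152) = 41025/14161 + 13116/152 = 41025*(1/14161) + 13116*(1/152) = 41025/14161 + 3279/38 = 47992869/538118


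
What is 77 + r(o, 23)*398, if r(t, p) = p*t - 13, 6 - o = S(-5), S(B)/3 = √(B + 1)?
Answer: 49827 - 54924*I ≈ 49827.0 - 54924.0*I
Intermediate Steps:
S(B) = 3*√(1 + B) (S(B) = 3*√(B + 1) = 3*√(1 + B))
o = 6 - 6*I (o = 6 - 3*√(1 - 5) = 6 - 3*√(-4) = 6 - 3*2*I = 6 - 6*I ≈ 6.0 - 6.0*I)
r(t, p) = -13 + p*t
77 + r(o, 23)*398 = 77 + (-13 + 23*(6 - 6*I))*398 = 77 + (-13 + (138 - 138*I))*398 = 77 + (125 - 138*I)*398 = 77 + (49750 - 54924*I) = 49827 - 54924*I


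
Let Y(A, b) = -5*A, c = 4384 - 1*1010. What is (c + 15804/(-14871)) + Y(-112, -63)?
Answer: 19495570/4957 ≈ 3932.9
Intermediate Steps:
c = 3374 (c = 4384 - 1010 = 3374)
(c + 15804/(-14871)) + Y(-112, -63) = (3374 + 15804/(-14871)) - 5*(-112) = (3374 + 15804*(-1/14871)) + 560 = (3374 - 5268/4957) + 560 = 16719650/4957 + 560 = 19495570/4957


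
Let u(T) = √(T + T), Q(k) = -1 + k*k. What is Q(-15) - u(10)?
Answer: 224 - 2*√5 ≈ 219.53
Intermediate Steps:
Q(k) = -1 + k²
u(T) = √2*√T (u(T) = √(2*T) = √2*√T)
Q(-15) - u(10) = (-1 + (-15)²) - √2*√10 = (-1 + 225) - 2*√5 = 224 - 2*√5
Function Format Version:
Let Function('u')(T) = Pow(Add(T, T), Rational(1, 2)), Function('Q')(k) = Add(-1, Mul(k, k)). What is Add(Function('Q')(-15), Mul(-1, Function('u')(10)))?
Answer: Add(224, Mul(-2, Pow(5, Rational(1, 2)))) ≈ 219.53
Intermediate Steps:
Function('Q')(k) = Add(-1, Pow(k, 2))
Function('u')(T) = Mul(Pow(2, Rational(1, 2)), Pow(T, Rational(1, 2))) (Function('u')(T) = Pow(Mul(2, T), Rational(1, 2)) = Mul(Pow(2, Rational(1, 2)), Pow(T, Rational(1, 2))))
Add(Function('Q')(-15), Mul(-1, Function('u')(10))) = Add(Add(-1, Pow(-15, 2)), Mul(-1, Mul(Pow(2, Rational(1, 2)), Pow(10, Rational(1, 2))))) = Add(Add(-1, 225), Mul(-1, Mul(2, Pow(5, Rational(1, 2))))) = Add(224, Mul(-2, Pow(5, Rational(1, 2))))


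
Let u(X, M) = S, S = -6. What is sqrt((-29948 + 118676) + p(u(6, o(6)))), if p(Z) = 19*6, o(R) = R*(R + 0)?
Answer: sqrt(88842) ≈ 298.06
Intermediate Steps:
o(R) = R**2 (o(R) = R*R = R**2)
u(X, M) = -6
p(Z) = 114
sqrt((-29948 + 118676) + p(u(6, o(6)))) = sqrt((-29948 + 118676) + 114) = sqrt(88728 + 114) = sqrt(88842)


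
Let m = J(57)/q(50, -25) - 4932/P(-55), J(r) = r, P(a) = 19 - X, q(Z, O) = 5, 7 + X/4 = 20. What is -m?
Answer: -8847/55 ≈ -160.85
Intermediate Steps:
X = 52 (X = -28 + 4*20 = -28 + 80 = 52)
P(a) = -33 (P(a) = 19 - 1*52 = 19 - 52 = -33)
m = 8847/55 (m = 57/5 - 4932/(-33) = 57*(1/5) - 4932*(-1/33) = 57/5 + 1644/11 = 8847/55 ≈ 160.85)
-m = -1*8847/55 = -8847/55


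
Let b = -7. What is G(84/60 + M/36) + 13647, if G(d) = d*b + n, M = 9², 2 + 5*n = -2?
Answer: 272413/20 ≈ 13621.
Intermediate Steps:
n = -⅘ (n = -⅖ + (⅕)*(-2) = -⅖ - ⅖ = -⅘ ≈ -0.80000)
M = 81
G(d) = -⅘ - 7*d (G(d) = d*(-7) - ⅘ = -7*d - ⅘ = -⅘ - 7*d)
G(84/60 + M/36) + 13647 = (-⅘ - 7*(84/60 + 81/36)) + 13647 = (-⅘ - 7*(84*(1/60) + 81*(1/36))) + 13647 = (-⅘ - 7*(7/5 + 9/4)) + 13647 = (-⅘ - 7*73/20) + 13647 = (-⅘ - 511/20) + 13647 = -527/20 + 13647 = 272413/20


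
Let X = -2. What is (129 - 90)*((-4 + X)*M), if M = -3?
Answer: 702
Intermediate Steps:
(129 - 90)*((-4 + X)*M) = (129 - 90)*((-4 - 2)*(-3)) = 39*(-6*(-3)) = 39*18 = 702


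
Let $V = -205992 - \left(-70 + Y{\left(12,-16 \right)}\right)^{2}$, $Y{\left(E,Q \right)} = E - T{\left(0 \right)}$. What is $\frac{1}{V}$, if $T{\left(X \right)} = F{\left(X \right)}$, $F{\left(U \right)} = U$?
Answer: $- \frac{1}{209356} \approx -4.7765 \cdot 10^{-6}$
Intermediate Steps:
$T{\left(X \right)} = X$
$Y{\left(E,Q \right)} = E$ ($Y{\left(E,Q \right)} = E - 0 = E + 0 = E$)
$V = -209356$ ($V = -205992 - \left(-70 + 12\right)^{2} = -205992 - \left(-58\right)^{2} = -205992 - 3364 = -209356$)
$\frac{1}{V} = \frac{1}{-209356} = - \frac{1}{209356}$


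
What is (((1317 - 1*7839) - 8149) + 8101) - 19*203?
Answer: -10427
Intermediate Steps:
(((1317 - 1*7839) - 8149) + 8101) - 19*203 = (((1317 - 7839) - 8149) + 8101) - 1*3857 = ((-6522 - 8149) + 8101) - 3857 = (-14671 + 8101) - 3857 = -6570 - 3857 = -10427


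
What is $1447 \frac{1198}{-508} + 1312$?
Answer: $- \frac{533505}{254} \approx -2100.4$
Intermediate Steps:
$1447 \frac{1198}{-508} + 1312 = 1447 \cdot 1198 \left(- \frac{1}{508}\right) + 1312 = 1447 \left(- \frac{599}{254}\right) + 1312 = - \frac{866753}{254} + 1312 = - \frac{533505}{254}$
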